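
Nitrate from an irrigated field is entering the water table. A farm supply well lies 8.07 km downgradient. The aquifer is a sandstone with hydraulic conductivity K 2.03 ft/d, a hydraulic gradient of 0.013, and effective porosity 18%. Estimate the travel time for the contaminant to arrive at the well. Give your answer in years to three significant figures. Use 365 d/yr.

K = 2.03 ft/d × 0.3048 = 0.6187 m/d
q = Ki = 0.6187 × 0.013 = 0.008044 m/d
v_s = q/n_e = 0.008044/0.18 = 0.04469 m/d
L = 8.07 km = 8070 m
t = L / v = 8070 / 0.04469 = 180600 d
   = 180600 / 365 = 495 yr

495 years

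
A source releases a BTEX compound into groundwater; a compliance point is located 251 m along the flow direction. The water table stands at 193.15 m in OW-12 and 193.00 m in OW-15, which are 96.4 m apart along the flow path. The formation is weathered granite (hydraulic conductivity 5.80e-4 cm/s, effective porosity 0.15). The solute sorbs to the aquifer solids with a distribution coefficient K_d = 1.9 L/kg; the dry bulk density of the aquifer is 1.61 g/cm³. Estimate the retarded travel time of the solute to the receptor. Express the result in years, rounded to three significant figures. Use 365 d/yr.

2830 years

Hydraulic gradient i = (193.15 − 193.00) / 96.4 = 0.15 / 96.4 = 0.001556
K = 5.80e-4 cm/s × 864 = 0.5011 m/d
Darcy flux q = K·i = 0.5011 × 0.001556 = 7.798e-4 m/d
v_s = q/n_e = 7.798e-4/0.15 = 0.005198 m/d
Retardation R = 1 + ρ_b·K_d/n = 1 + 1.61×1.9/0.15 = 21.39
Contaminant velocity v_c = v/R = 0.005198/21.39 = 2.430e-4 m/d
t = L/v_c = 251/2.430e-4 = 1.033e6 d
   = 1.033e6/365 = 2830 yr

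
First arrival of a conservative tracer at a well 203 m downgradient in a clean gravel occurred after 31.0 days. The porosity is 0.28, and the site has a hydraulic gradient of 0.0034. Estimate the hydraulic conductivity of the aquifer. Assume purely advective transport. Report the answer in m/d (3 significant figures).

539 m/d

v = L / t = 203 / 31.0 = 6.548 m/d
K = v · n / i = 6.548 × 0.28 / 0.0034 = 539 m/d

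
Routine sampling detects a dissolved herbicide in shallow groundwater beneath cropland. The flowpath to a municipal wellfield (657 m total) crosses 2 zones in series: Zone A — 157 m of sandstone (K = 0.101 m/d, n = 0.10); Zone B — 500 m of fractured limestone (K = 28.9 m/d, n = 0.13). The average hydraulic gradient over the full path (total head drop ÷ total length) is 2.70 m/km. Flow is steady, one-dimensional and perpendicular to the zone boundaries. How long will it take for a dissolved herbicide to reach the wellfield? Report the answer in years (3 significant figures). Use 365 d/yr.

196 years

Continuity: the same q passes through each zone, so ΔH = q·Σ(L_j/K_j) — the zones act as resistances in series.
Σ(L/K) = 157/0.101 + 500/28.9 = 1554 + 17.30 = 1572 d
K_eq = L_total / Σ(L/K) = 657 / 1572 = 0.4180 m/d
q = K_eq · i = 0.4180 × 0.0027 = 0.001129 m/d (same in every zone)
Zone A: v = q/n = 0.001129/0.10 = 0.01129 m/d → t_A = 157/0.01129 = 13910 d
Zone B: v = q/n = 0.001129/0.13 = 0.008682 m/d → t_B = 500/0.008682 = 57590 d
Total t = 13910 + 57590 = 71500 d
   = 71500 / 365 = 196 yr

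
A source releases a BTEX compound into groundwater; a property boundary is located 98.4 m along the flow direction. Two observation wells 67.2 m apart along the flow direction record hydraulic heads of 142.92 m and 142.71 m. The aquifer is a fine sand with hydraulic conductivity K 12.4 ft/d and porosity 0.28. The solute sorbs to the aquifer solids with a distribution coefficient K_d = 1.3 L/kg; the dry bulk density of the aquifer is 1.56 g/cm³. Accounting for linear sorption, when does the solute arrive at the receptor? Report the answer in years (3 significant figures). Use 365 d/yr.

Hydraulic gradient i = (142.92 − 142.71) / 67.2 = 0.21 / 67.2 = 0.003125
K = 12.4 ft/d × 0.3048 = 3.780 m/d
Specific discharge q = 3.780 × 0.003125 = 0.01181 m/d
v_s = q/n_e = 0.01181/0.28 = 0.04218 m/d
Retardation R = 1 + ρ_b·K_d/n = 1 + 1.56×1.3/0.28 = 8.243
Contaminant velocity v_c = v/R = 0.04218/8.243 = 0.005117 m/d
t = L/v_c = 98.4/0.005117 = 19230 d
   = 19230/365 = 52.7 yr

52.7 years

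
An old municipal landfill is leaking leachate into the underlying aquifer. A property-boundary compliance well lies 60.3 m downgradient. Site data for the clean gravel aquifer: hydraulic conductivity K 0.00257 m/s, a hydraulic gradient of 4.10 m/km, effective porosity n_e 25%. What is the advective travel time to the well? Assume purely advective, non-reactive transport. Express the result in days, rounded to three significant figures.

16.6 days

K = 0.00257 m/s × 86400 s/d = 222.0 m/d
Specific discharge q = 222.0 × 0.0041 = 0.9104 m/d
v = Ki/n = 222.0·0.0041/0.25 = 3.642 m/d
t = L / v = 60.3 / 3.642 = 16.56 d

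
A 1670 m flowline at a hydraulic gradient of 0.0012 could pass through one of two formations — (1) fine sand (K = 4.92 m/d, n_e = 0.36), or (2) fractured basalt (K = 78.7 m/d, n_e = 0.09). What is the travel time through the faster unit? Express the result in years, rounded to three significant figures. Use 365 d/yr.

Unit 1 (fine sand): v = 4.92×0.0012/0.36 = 0.01640 m/d, t = 1670/0.01640 = 101800 d
Unit 2 (fractured basalt): v = 78.7×0.0012/0.09 = 1.049 m/d, t = 1670/1.049 = 1591 d
Faster: 1591 d / 365 = 4.36 yr

4.36 years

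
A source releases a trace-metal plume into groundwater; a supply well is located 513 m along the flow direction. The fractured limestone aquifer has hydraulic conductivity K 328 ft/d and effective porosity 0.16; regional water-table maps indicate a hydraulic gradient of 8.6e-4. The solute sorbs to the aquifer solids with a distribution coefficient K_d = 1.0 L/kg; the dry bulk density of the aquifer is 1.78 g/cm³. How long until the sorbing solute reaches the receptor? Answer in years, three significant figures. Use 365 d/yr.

31.7 years

K = 328 ft/d × 0.3048 = 99.97 m/d
Darcy flux q = K·i = 99.97 × 8.6e-4 = 0.08598 m/d
v = Ki/n = 99.97·8.6e-4/0.16 = 0.5374 m/d
Retardation R = 1 + ρ_b·K_d/n = 1 + 1.78×1.0/0.16 = 12.13
Contaminant velocity v_c = v/R = 0.5374/12.13 = 0.04432 m/d
t = L/v_c = 513/0.04432 = 11580 d
   = 11580/365 = 31.7 yr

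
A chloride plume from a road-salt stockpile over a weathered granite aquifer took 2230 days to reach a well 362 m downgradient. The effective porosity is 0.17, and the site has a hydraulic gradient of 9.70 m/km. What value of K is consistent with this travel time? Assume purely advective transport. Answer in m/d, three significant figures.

v = L / t = 362 / 2230 = 0.1623 m/d
K = v · n / i = 0.1623 × 0.17 / 0.0097 = 2.84 m/d

2.84 m/d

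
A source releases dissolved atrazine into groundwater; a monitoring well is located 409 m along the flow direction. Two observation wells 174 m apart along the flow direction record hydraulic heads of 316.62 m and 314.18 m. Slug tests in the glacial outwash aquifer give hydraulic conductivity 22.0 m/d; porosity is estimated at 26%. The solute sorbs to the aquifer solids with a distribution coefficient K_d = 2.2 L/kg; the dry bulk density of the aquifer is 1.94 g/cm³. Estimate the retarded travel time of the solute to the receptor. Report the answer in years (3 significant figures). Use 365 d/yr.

16.4 years

Hydraulic gradient i = (316.62 − 314.18) / 174 = 2.44 / 174 = 0.01402
Specific discharge q = 22.0 × 0.01402 = 0.3085 m/d
v = Ki/n = 22.0·0.01402/0.26 = 1.187 m/d
Retardation R = 1 + ρ_b·K_d/n = 1 + 1.94×2.2/0.26 = 17.42
Contaminant velocity v_c = v/R = 1.187/17.42 = 0.06813 m/d
t = L/v_c = 409/0.06813 = 6003 d
   = 6003/365 = 16.4 yr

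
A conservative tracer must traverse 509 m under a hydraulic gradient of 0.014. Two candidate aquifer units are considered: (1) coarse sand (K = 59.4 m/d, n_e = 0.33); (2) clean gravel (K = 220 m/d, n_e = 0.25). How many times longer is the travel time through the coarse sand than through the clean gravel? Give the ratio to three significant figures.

Unit 1 (coarse sand): v = 59.4×0.014/0.33 = 2.520 m/d, t = 509/2.520 = 202.0 d
Unit 2 (clean gravel): v = 220×0.014/0.25 = 12.32 m/d, t = 509/12.32 = 41.31 d
t(coarse sand) / t(clean gravel) = 202.0/41.31 = 4.89

4.89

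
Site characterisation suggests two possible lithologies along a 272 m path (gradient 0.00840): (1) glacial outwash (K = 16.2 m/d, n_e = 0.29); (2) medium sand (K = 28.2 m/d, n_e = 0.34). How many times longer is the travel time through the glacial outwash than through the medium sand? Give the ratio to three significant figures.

1.48

Unit 1 (glacial outwash): v = 16.2×0.0084/0.29 = 0.4692 m/d, t = 272/0.4692 = 579.7 d
Unit 2 (medium sand): v = 28.2×0.0084/0.34 = 0.6967 m/d, t = 272/0.6967 = 390.4 d
t(glacial outwash) / t(medium sand) = 579.7/390.4 = 1.48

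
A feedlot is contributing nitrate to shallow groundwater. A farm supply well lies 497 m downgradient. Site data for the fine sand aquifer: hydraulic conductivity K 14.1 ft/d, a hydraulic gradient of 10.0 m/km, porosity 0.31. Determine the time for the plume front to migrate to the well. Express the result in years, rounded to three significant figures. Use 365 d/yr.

9.82 years

K = 14.1 ft/d × 0.3048 = 4.298 m/d
Specific discharge q = 4.298 × 0.010 = 0.04298 m/d
v = Ki/n = 4.298·0.010/0.31 = 0.1386 m/d
t = L / v = 497 / 0.1386 = 3585 d
   = 3585 / 365 = 9.82 yr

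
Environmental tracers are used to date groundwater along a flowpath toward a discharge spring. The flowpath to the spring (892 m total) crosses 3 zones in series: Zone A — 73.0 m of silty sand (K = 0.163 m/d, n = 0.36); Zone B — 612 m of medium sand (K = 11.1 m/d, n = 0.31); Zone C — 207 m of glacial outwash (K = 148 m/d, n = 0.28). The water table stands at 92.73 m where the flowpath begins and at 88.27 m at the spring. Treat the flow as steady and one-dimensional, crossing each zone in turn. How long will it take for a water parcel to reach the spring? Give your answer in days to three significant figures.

31000 days

Total head drop ΔH = 92.73 − 88.27 = 4.46 m
Steady 1-D flow in series ⇒ the Darcy flux q is identical in every zone and the zone head losses add (resistances L/K in series).
Σ(L/K) = 73.0/0.163 + 612/11.1 + 207/148 = 447.9 + 55.14 + 1.399 = 504.4 d
q = ΔH / Σ(L/K) = 4.46 / 504.4 = 0.008842 m/d (same in every zone)
Zone A: v = q/n = 0.008842/0.36 = 0.02456 m/d → t_A = 73.0/0.02456 = 2972 d
Zone B: v = q/n = 0.008842/0.31 = 0.02852 m/d → t_B = 612/0.02852 = 21460 d
Zone C: v = q/n = 0.008842/0.28 = 0.03158 m/d → t_C = 207/0.03158 = 6555 d
Total t = 2972 + 21460 + 6555 = 30980 d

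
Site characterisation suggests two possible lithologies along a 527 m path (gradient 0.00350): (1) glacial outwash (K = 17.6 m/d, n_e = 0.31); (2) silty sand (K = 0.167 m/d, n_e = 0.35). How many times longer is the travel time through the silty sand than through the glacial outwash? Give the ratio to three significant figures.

Unit 1 (glacial outwash): v = 17.6×0.0035/0.31 = 0.1987 m/d, t = 527/0.1987 = 2652 d
Unit 2 (silty sand): v = 0.167×0.0035/0.35 = 0.001670 m/d, t = 527/0.001670 = 315600 d
t(silty sand) / t(glacial outwash) = 315600/2652 = 119

119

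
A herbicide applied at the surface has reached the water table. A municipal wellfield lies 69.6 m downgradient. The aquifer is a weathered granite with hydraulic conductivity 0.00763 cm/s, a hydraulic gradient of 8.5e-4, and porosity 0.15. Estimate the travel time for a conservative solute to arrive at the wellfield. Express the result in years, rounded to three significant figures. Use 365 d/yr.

K = 0.00763 cm/s × 864 = 6.592 m/d
Specific discharge q = 6.592 × 8.5e-4 = 0.005603 m/d
v = Ki/n = 6.592·8.5e-4/0.15 = 0.03736 m/d
t = L / v = 69.6 / 0.03736 = 1863 d
   = 1863 / 365 = 5.10 yr

5.10 years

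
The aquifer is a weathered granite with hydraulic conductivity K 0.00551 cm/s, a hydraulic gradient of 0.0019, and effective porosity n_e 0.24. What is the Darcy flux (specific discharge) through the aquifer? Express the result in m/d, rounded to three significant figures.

0.00905 m/d

K = 0.00551 cm/s × 864 = 4.761 m/d
Specific discharge q = 4.761 × 0.0019 = 0.009045 m/d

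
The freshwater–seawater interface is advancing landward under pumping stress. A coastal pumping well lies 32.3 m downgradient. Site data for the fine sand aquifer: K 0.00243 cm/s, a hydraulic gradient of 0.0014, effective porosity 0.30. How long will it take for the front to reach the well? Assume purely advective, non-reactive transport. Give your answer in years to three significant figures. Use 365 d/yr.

K = 0.00243 cm/s × 864 = 2.100 m/d
q = Ki = 2.100 × 0.0014 = 0.002939 m/d
v = Ki/n = 2.100·0.0014/0.30 = 0.009798 m/d
t = L / v = 32.3 / 0.009798 = 3297 d
   = 3297 / 365 = 9.03 yr

9.03 years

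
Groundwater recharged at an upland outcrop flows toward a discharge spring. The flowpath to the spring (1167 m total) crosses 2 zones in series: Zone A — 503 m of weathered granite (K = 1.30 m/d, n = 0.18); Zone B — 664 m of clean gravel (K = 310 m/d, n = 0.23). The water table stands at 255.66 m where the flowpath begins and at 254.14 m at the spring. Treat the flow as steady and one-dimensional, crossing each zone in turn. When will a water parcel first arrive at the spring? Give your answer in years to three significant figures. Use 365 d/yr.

171 years

Total head drop ΔH = 255.66 − 254.14 = 1.52 m
Continuity: the same q passes through each zone, so ΔH = q·Σ(L_j/K_j) — the zones act as resistances in series.
Σ(L/K) = 503/1.30 + 664/310 = 386.9 + 2.142 = 389.1 d
q = ΔH / Σ(L/K) = 1.52 / 389.1 = 0.003907 m/d (same in every zone)
Zone A: v = q/n = 0.003907/0.18 = 0.02170 m/d → t_A = 503/0.02170 = 23170 d
Zone B: v = q/n = 0.003907/0.23 = 0.01699 m/d → t_B = 664/0.01699 = 39090 d
Total t = 23170 + 39090 = 62270 d
   = 62270 / 365 = 171 yr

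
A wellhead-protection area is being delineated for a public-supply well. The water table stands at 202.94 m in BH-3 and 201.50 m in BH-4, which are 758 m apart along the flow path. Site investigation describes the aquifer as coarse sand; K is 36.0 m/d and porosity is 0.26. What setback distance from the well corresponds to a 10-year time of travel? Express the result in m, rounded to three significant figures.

Hydraulic gradient i = (202.94 − 201.50) / 758 = 1.44 / 758 = 0.001900
Darcy flux q = K·i = 36.0 × 0.001900 = 0.06839 m/d
v_s = q/n_e = 0.06839/0.26 = 0.2630 m/d
T = 10 yr × 365 = 3650 d
L = v × T = 0.2630 × 3650 = 960.1 m

960 m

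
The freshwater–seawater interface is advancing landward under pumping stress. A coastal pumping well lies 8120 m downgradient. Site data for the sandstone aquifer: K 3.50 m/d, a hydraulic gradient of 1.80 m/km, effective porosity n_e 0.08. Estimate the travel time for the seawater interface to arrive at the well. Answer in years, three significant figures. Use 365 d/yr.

282 years

Darcy flux q = K·i = 3.50 × 0.0018 = 0.006300 m/d
Seepage velocity v = q / n = 0.006300 / 0.08 = 0.07875 m/d
t = L / v = 8120 / 0.07875 = 103100 d
   = 103100 / 365 = 282 yr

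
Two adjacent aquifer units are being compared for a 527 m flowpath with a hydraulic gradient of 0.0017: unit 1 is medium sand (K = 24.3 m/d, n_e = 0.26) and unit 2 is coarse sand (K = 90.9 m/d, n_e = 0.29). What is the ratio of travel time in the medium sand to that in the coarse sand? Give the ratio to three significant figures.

3.35

Unit 1 (medium sand): v = 24.3×0.0017/0.26 = 0.1589 m/d, t = 527/0.1589 = 3317 d
Unit 2 (coarse sand): v = 90.9×0.0017/0.29 = 0.5329 m/d, t = 527/0.5329 = 989.0 d
t(medium sand) / t(coarse sand) = 3317/989.0 = 3.35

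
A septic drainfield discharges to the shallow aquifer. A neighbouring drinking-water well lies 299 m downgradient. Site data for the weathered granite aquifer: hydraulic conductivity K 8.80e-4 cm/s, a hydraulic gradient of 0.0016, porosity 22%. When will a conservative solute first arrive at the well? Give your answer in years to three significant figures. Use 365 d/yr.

148 years

K = 8.80e-4 cm/s × 864 = 0.7603 m/d
Darcy flux q = K·i = 0.7603 × 0.0016 = 0.001217 m/d
Average linear velocity = 0.001217 / 0.22 = 0.005530 m/d
t = L / v = 299 / 0.005530 = 54070 d
   = 54070 / 365 = 148 yr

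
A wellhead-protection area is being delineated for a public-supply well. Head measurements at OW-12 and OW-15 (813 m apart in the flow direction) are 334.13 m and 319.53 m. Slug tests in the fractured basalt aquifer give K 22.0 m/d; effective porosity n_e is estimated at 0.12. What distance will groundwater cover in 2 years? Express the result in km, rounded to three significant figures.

2.40 km

Hydraulic gradient i = (334.13 − 319.53) / 813 = 14.60 / 813 = 0.01796
Specific discharge q = 22.0 × 0.01796 = 0.3951 m/d
v_s = q/n_e = 0.3951/0.12 = 3.292 m/d
T = 2 yr × 365 = 730 d
L = v × T = 3.292 × 730 = 2403 m
   = 2.40 km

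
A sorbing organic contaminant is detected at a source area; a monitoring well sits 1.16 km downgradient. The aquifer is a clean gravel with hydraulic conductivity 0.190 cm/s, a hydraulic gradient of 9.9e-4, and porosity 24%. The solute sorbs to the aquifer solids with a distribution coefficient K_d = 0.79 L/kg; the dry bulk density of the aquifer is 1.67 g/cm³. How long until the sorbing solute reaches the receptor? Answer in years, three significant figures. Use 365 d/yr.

K = 0.190 cm/s × 864 = 164.2 m/d
Darcy flux q = K·i = 164.2 × 9.9e-4 = 0.1625 m/d
Seepage velocity v = q / n = 0.1625 / 0.24 = 0.6772 m/d
Retardation R = 1 + ρ_b·K_d/n = 1 + 1.67×0.79/0.24 = 6.497
Contaminant velocity v_c = v/R = 0.6772/6.497 = 0.1042 m/d
L = 1.16 km = 1160 m
t = L/v_c = 1160/0.1042 = 11130 d
   = 11130/365 = 30.5 yr

30.5 years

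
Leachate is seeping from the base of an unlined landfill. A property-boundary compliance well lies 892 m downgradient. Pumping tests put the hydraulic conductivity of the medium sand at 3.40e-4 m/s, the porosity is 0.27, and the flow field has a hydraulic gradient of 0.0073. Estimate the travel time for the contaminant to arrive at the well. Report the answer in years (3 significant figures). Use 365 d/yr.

3.08 years

K = 3.40e-4 m/s × 86400 s/d = 29.38 m/d
q = Ki = 29.38 × 0.0073 = 0.2144 m/d
v_s = q/n_e = 0.2144/0.27 = 0.7942 m/d
t = L / v = 892 / 0.7942 = 1123 d
   = 1123 / 365 = 3.08 yr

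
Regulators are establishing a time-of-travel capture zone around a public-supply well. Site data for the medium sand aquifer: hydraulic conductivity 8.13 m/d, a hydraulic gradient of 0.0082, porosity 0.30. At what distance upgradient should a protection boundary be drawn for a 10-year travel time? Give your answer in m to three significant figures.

811 m

Darcy flux q = K·i = 8.13 × 0.0082 = 0.06667 m/d
v = Ki/n = 8.13·0.0082/0.30 = 0.2222 m/d
T = 10 yr × 365 = 3650 d
L = v × T = 0.2222 × 3650 = 811.1 m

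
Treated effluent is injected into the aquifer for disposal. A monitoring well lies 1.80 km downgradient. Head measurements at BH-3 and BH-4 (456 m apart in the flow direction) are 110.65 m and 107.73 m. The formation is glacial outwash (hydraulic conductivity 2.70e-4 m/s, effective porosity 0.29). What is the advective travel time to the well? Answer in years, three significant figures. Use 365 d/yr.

9.57 years

Hydraulic gradient i = (110.65 − 107.73) / 456 = 2.92 / 456 = 0.006404
K = 2.70e-4 m/s × 86400 s/d = 23.33 m/d
Darcy flux q = K·i = 23.33 × 0.006404 = 0.1494 m/d
v_s = q/n_e = 0.1494/0.29 = 0.5151 m/d
L = 1.80 km = 1800 m
t = L / v = 1800 / 0.5151 = 3494 d
   = 3494 / 365 = 9.57 yr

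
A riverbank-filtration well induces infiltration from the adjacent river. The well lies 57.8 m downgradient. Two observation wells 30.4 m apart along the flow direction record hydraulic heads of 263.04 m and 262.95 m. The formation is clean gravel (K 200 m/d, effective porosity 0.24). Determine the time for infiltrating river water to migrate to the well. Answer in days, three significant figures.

23.4 days

Hydraulic gradient i = (263.04 − 262.95) / 30.4 = 0.09 / 30.4 = 0.002961
q = Ki = 200 × 0.002961 = 0.5921 m/d
v = Ki/n = 200·0.002961/0.24 = 2.467 m/d
t = L / v = 57.8 / 2.467 = 23.43 d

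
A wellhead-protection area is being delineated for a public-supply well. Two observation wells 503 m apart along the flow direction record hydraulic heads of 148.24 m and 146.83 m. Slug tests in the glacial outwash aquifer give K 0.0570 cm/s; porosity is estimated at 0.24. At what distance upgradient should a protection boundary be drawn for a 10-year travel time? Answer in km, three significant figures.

2.10 km

Hydraulic gradient i = (148.24 − 146.83) / 503 = 1.41 / 503 = 0.002803
K = 0.0570 cm/s × 864 = 49.25 m/d
q = Ki = 49.25 × 0.002803 = 0.1381 m/d
v = Ki/n = 49.25·0.002803/0.24 = 0.5752 m/d
T = 10 yr × 365 = 3650 d
L = v × T = 0.5752 × 3650 = 2100 m
   = 2.10 km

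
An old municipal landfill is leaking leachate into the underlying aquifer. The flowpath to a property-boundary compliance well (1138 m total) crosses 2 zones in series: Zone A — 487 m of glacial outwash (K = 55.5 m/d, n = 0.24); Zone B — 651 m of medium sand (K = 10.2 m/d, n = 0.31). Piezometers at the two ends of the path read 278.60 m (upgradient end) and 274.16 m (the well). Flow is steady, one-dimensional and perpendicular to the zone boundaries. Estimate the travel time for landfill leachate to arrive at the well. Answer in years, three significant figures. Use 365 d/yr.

Total head drop ΔH = 278.60 − 274.16 = 4.44 m
Steady 1-D flow in series ⇒ the Darcy flux q is identical in every zone and the zone head losses add (resistances L/K in series).
Σ(L/K) = 487/55.5 + 651/10.2 = 8.775 + 63.82 = 72.60 d
q = ΔH / Σ(L/K) = 4.44 / 72.60 = 0.06116 m/d (same in every zone)
Zone A: v = q/n = 0.06116/0.24 = 0.2548 m/d → t_A = 487/0.2548 = 1911 d
Zone B: v = q/n = 0.06116/0.31 = 0.1973 m/d → t_B = 651/0.1973 = 3300 d
Total t = 1911 + 3300 = 5211 d
   = 5211 / 365 = 14.3 yr

14.3 years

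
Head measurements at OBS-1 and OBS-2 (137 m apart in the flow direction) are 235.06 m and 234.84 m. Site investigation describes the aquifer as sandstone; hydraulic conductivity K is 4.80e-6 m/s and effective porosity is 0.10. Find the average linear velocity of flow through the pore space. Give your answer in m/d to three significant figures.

Hydraulic gradient i = (235.06 − 234.84) / 137 = 0.22 / 137 = 0.001606
K = 4.80e-6 m/s × 86400 s/d = 0.4147 m/d
Specific discharge q = 0.4147 × 0.001606 = 6.660e-4 m/d
Average linear velocity = 6.660e-4 / 0.10 = 0.006660 m/d

0.00666 m/d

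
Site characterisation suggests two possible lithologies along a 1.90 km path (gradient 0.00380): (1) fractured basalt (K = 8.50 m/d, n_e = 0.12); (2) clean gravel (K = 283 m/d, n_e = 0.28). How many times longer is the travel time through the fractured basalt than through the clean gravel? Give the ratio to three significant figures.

14.3

Unit 1 (fractured basalt): v = 8.50×0.0038/0.12 = 0.2692 m/d, t = 1900/0.2692 = 7059 d
Unit 2 (clean gravel): v = 283×0.0038/0.28 = 3.841 m/d, t = 1900/3.841 = 494.7 d
t(fractured basalt) / t(clean gravel) = 7059/494.7 = 14.3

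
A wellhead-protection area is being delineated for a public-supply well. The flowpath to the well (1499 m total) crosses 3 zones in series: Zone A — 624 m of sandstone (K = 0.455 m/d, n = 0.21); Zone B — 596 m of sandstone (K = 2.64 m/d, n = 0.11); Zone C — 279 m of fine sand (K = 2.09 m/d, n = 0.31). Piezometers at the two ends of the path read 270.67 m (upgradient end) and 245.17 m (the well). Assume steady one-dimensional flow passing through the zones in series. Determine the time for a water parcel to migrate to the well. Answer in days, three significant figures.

Total head drop ΔH = 270.67 − 245.17 = 25.50 m
Continuity: the same q passes through each zone, so ΔH = q·Σ(L_j/K_j) — the zones act as resistances in series.
Σ(L/K) = 624/0.455 + 596/2.64 + 279/2.09 = 1371 + 225.8 + 133.5 = 1731 d
q = ΔH / Σ(L/K) = 25.50 / 1731 = 0.01473 m/d (same in every zone)
Zone A: v = q/n = 0.01473/0.21 = 0.07016 m/d → t_A = 624/0.07016 = 8894 d
Zone B: v = q/n = 0.01473/0.11 = 0.1339 m/d → t_B = 596/0.1339 = 4450 d
Zone C: v = q/n = 0.01473/0.31 = 0.04753 m/d → t_C = 279/0.04753 = 5870 d
Total t = 8894 + 4450 + 5870 = 19210 d

19200 days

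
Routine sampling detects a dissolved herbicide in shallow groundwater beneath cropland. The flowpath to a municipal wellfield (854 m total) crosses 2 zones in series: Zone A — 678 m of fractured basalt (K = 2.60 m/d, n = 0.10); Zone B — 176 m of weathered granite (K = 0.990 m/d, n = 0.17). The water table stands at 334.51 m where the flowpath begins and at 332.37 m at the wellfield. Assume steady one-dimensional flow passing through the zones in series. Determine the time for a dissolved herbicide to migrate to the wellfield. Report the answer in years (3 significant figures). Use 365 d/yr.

54.9 years

Total head drop ΔH = 334.51 − 332.37 = 2.14 m
Continuity: the same q passes through each zone, so ΔH = q·Σ(L_j/K_j) — the zones act as resistances in series.
Σ(L/K) = 678/2.60 + 176/0.990 = 260.8 + 177.8 = 438.5 d
q = ΔH / Σ(L/K) = 2.14 / 438.5 = 0.004880 m/d (same in every zone)
Zone A: v = q/n = 0.004880/0.10 = 0.04880 m/d → t_A = 678/0.04880 = 13890 d
Zone B: v = q/n = 0.004880/0.17 = 0.02870 m/d → t_B = 176/0.02870 = 6131 d
Total t = 13890 + 6131 = 20030 d
   = 20030 / 365 = 54.9 yr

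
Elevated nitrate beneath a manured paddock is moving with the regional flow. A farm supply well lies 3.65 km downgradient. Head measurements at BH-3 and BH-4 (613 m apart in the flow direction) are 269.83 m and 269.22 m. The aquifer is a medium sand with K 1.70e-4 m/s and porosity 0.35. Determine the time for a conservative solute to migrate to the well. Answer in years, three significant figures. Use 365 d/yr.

Hydraulic gradient i = (269.83 − 269.22) / 613 = 0.61 / 613 = 9.951e-4
K = 1.70e-4 m/s × 86400 s/d = 14.69 m/d
Specific discharge q = 14.69 × 9.951e-4 = 0.01462 m/d
v_s = q/n_e = 0.01462/0.35 = 0.04176 m/d
L = 3.65 km = 3650 m
t = L / v = 3650 / 0.04176 = 87400 d
   = 87400 / 365 = 239 yr

239 years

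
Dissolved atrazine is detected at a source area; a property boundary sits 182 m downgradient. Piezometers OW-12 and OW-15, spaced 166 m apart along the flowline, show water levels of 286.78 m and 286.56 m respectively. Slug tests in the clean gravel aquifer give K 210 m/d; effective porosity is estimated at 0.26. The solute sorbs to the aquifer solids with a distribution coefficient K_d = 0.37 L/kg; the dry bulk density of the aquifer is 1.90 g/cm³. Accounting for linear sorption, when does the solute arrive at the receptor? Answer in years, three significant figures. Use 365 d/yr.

Hydraulic gradient i = (286.78 − 286.56) / 166 = 0.22 / 166 = 0.001325
q = Ki = 210 × 0.001325 = 0.2783 m/d
Average linear velocity = 0.2783 / 0.26 = 1.070 m/d
Retardation R = 1 + ρ_b·K_d/n = 1 + 1.90×0.37/0.26 = 3.704
Contaminant velocity v_c = v/R = 1.070/3.704 = 0.2890 m/d
t = L/v_c = 182/0.2890 = 629.7 d
   = 629.7/365 = 1.73 yr

1.73 years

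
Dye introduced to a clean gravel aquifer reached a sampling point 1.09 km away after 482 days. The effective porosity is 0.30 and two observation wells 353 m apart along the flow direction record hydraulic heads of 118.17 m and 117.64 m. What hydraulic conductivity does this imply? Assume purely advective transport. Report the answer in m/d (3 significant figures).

452 m/d

Hydraulic gradient i = (118.17 − 117.64) / 353 = 0.53 / 353 = 0.001501
L = 1.09 km = 1090 m
v = L / t = 1090 / 482 = 2.261 m/d
K = v · n / i = 2.261 × 0.30 / 0.001501 = 452 m/d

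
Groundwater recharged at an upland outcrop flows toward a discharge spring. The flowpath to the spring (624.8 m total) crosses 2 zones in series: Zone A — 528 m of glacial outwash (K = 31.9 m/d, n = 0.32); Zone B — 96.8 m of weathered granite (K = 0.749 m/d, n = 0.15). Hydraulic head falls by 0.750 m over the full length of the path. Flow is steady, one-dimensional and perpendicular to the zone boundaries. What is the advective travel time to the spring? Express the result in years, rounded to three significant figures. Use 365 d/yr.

97.7 years

Continuity: the same q passes through each zone, so ΔH = q·Σ(L_j/K_j) — the zones act as resistances in series.
Σ(L/K) = 528/31.9 + 96.8/0.749 = 16.55 + 129.2 = 145.8 d
q = ΔH / Σ(L/K) = 0.750 / 145.8 = 0.005144 m/d (same in every zone)
Zone A: v = q/n = 0.005144/0.32 = 0.01608 m/d → t_A = 528/0.01608 = 32840 d
Zone B: v = q/n = 0.005144/0.15 = 0.03430 m/d → t_B = 96.8/0.03430 = 2823 d
Total t = 32840 + 2823 = 35670 d
   = 35670 / 365 = 97.7 yr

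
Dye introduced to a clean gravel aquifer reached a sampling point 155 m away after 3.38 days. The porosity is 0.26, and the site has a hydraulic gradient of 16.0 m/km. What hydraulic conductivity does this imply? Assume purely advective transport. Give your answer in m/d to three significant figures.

745 m/d

v = L / t = 155 / 3.38 = 45.86 m/d
K = v · n / i = 45.86 × 0.26 / 0.016 = 745 m/d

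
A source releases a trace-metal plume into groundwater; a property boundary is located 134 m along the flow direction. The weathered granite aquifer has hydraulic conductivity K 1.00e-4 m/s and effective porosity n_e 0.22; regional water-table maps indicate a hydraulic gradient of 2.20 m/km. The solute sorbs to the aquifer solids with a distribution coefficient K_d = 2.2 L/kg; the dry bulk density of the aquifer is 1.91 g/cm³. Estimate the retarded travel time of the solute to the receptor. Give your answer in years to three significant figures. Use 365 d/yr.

85.4 years

K = 1.00e-4 m/s × 86400 s/d = 8.640 m/d
Specific discharge q = 8.640 × 0.0022 = 0.01901 m/d
Seepage velocity v = q / n = 0.01901 / 0.22 = 0.08640 m/d
Retardation R = 1 + ρ_b·K_d/n = 1 + 1.91×2.2/0.22 = 20.10
Contaminant velocity v_c = v/R = 0.08640/20.10 = 0.004299 m/d
t = L/v_c = 134/0.004299 = 31170 d
   = 31170/365 = 85.4 yr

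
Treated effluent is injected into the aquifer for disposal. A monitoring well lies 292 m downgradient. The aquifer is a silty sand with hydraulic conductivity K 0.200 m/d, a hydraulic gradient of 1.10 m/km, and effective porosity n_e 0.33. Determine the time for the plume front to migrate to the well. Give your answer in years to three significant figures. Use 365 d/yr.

1200 years

q = Ki = 0.200 × 0.0011 = 2.200e-4 m/d
Seepage velocity v = q / n = 2.200e-4 / 0.33 = 6.667e-4 m/d
t = L / v = 292 / 6.667e-4 = 438000 d
   = 438000 / 365 = 1200 yr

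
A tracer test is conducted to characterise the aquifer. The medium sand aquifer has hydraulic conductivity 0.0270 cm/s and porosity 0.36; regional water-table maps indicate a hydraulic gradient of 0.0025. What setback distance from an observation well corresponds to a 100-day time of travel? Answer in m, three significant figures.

K = 0.0270 cm/s × 864 = 23.33 m/d
Specific discharge q = 23.33 × 0.0025 = 0.05832 m/d
v_s = q/n_e = 0.05832/0.36 = 0.1620 m/d
L = v × T = 0.1620 × 100 = 16.20 m

16.2 m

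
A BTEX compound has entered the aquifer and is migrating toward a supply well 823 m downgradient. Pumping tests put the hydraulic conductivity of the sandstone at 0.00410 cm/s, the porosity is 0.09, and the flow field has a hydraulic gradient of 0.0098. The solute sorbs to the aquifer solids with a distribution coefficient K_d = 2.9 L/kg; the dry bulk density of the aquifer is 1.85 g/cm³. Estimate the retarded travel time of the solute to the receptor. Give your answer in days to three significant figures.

K = 0.00410 cm/s × 864 = 3.542 m/d
q = Ki = 3.542 × 0.0098 = 0.03472 m/d
v = Ki/n = 3.542·0.0098/0.09 = 0.3857 m/d
Retardation R = 1 + ρ_b·K_d/n = 1 + 1.85×2.9/0.09 = 60.61
Contaminant velocity v_c = v/R = 0.3857/60.61 = 0.006364 m/d
t = L/v_c = 823/0.006364 = 129300 d

129000 days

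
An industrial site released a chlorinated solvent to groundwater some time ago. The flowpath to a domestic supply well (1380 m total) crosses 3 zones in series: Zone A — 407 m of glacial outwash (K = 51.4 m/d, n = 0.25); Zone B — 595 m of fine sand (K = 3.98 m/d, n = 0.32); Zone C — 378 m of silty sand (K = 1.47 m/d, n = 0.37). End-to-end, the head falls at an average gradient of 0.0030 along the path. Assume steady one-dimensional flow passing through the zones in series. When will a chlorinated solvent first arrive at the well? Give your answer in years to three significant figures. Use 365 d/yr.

119 years

For zones in series the flux q is common to all zones; the equivalent conductivity is the harmonic (thickness-weighted) mean, K_eq = L_total / Σ(L_j/K_j).
Σ(L/K) = 407/51.4 + 595/3.98 + 378/1.47 = 7.918 + 149.5 + 257.1 = 414.6 d
K_eq = L_total / Σ(L/K) = 1380 / 414.6 = 3.329 m/d
q = K_eq · i = 3.329 × 0.0030 = 0.009987 m/d (same in every zone)
Zone A: v = q/n = 0.009987/0.25 = 0.03995 m/d → t_A = 407/0.03995 = 10190 d
Zone B: v = q/n = 0.009987/0.32 = 0.03121 m/d → t_B = 595/0.03121 = 19070 d
Zone C: v = q/n = 0.009987/0.37 = 0.02699 m/d → t_C = 378/0.02699 = 14000 d
Total t = 10190 + 19070 + 14000 = 43260 d
   = 43260 / 365 = 119 yr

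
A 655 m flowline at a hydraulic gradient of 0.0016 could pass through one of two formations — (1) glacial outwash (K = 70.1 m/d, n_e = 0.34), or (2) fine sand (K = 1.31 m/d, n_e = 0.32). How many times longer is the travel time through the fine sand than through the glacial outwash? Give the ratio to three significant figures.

50.4

Unit 1 (glacial outwash): v = 70.1×0.0016/0.34 = 0.3299 m/d, t = 655/0.3299 = 1986 d
Unit 2 (fine sand): v = 1.31×0.0016/0.32 = 0.006550 m/d, t = 655/0.006550 = 100000 d
t(fine sand) / t(glacial outwash) = 100000/1986 = 50.4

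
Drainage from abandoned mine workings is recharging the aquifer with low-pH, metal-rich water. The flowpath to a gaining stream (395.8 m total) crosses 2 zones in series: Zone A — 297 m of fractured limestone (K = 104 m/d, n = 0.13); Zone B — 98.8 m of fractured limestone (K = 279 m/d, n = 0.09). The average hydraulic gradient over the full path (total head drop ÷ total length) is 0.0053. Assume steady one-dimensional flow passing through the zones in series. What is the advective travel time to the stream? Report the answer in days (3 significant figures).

72.7 days

Steady 1-D flow in series ⇒ the Darcy flux q is identical in every zone and the zone head losses add (resistances L/K in series).
Σ(L/K) = 297/104 + 98.8/279 = 2.856 + 0.3541 = 3.210 d
K_eq = L_total / Σ(L/K) = 395.8 / 3.210 = 123.3 m/d
q = K_eq · i = 123.3 × 0.0053 = 0.6535 m/d (same in every zone)
Zone A: v = q/n = 0.6535/0.13 = 5.027 m/d → t_A = 297/5.027 = 59.08 d
Zone B: v = q/n = 0.6535/0.09 = 7.261 m/d → t_B = 98.8/7.261 = 13.61 d
Total t = 59.08 + 13.61 = 72.69 d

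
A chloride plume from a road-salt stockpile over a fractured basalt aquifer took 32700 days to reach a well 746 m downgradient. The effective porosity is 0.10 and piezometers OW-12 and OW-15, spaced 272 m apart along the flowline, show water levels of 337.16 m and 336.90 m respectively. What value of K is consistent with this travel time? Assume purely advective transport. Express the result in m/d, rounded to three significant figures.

Hydraulic gradient i = (337.16 − 336.90) / 272 = 0.26 / 272 = 9.559e-4
v = L / t = 746 / 32700 = 0.02281 m/d
K = v · n / i = 0.02281 × 0.10 / 9.559e-4 = 2.39 m/d

2.39 m/d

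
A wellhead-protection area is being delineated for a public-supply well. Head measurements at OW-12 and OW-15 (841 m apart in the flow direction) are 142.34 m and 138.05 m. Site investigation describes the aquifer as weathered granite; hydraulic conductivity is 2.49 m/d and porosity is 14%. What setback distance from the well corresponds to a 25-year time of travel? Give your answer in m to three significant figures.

Hydraulic gradient i = (142.34 − 138.05) / 841 = 4.29 / 841 = 0.005101
Specific discharge q = 2.49 × 0.005101 = 0.01270 m/d
v = Ki/n = 2.49·0.005101/0.14 = 0.09073 m/d
T = 25 yr × 365 = 9125 d
L = v × T = 0.09073 × 9125 = 827.9 m

828 m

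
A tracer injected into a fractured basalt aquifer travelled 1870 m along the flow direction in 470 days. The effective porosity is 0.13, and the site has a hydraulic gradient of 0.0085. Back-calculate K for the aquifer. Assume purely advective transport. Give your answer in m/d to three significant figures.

60.9 m/d

v = L / t = 1870 / 470 = 3.979 m/d
K = v · n / i = 3.979 × 0.13 / 0.0085 = 60.9 m/d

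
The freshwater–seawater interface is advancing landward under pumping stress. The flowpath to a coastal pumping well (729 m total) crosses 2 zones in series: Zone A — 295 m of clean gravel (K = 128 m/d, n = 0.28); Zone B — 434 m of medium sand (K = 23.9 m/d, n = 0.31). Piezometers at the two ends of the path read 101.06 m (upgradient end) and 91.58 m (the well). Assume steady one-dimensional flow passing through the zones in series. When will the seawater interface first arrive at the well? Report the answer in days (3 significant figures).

469 days

Total head drop ΔH = 101.06 − 91.58 = 9.48 m
Continuity: the same q passes through each zone, so ΔH = q·Σ(L_j/K_j) — the zones act as resistances in series.
Σ(L/K) = 295/128 + 434/23.9 = 2.305 + 18.16 = 20.46 d
q = ΔH / Σ(L/K) = 9.48 / 20.46 = 0.4633 m/d (same in every zone)
Zone A: v = q/n = 0.4633/0.28 = 1.654 m/d → t_A = 295/1.654 = 178.3 d
Zone B: v = q/n = 0.4633/0.31 = 1.494 m/d → t_B = 434/1.494 = 290.4 d
Total t = 178.3 + 290.4 = 468.7 d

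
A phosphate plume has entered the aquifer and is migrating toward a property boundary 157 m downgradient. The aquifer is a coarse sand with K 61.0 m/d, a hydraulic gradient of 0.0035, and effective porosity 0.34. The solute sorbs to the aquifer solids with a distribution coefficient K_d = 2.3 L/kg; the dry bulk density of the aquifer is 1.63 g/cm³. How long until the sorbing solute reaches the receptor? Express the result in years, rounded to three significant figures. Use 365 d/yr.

8.24 years

Specific discharge q = 61.0 × 0.0035 = 0.2135 m/d
Average linear velocity = 0.2135 / 0.34 = 0.6279 m/d
Retardation R = 1 + ρ_b·K_d/n = 1 + 1.63×2.3/0.34 = 12.03
Contaminant velocity v_c = v/R = 0.6279/12.03 = 0.05221 m/d
t = L/v_c = 157/0.05221 = 3007 d
   = 3007/365 = 8.24 yr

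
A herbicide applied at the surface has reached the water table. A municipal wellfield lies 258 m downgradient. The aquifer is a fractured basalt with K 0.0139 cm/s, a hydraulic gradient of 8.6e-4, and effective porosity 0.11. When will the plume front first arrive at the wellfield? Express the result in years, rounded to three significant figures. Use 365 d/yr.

7.53 years

K = 0.0139 cm/s × 864 = 12.01 m/d
q = Ki = 12.01 × 8.6e-4 = 0.01033 m/d
v_s = q/n_e = 0.01033/0.11 = 0.09389 m/d
t = L / v = 258 / 0.09389 = 2748 d
   = 2748 / 365 = 7.53 yr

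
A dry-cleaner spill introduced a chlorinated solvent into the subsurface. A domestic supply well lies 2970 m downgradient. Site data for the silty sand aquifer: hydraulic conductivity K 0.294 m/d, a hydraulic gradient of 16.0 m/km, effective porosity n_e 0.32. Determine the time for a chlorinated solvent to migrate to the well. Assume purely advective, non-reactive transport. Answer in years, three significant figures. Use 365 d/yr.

Darcy flux q = K·i = 0.294 × 0.016 = 0.004704 m/d
v = Ki/n = 0.294·0.016/0.32 = 0.01470 m/d
t = L / v = 2970 / 0.01470 = 202000 d
   = 202000 / 365 = 554 yr

554 years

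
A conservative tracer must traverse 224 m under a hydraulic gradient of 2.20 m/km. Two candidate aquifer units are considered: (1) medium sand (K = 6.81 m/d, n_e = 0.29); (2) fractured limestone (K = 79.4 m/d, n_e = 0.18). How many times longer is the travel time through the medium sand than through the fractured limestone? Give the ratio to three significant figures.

Unit 1 (medium sand): v = 6.81×0.0022/0.29 = 0.05166 m/d, t = 224/0.05166 = 4336 d
Unit 2 (fractured limestone): v = 79.4×0.0022/0.18 = 0.9704 m/d, t = 224/0.9704 = 230.8 d
t(medium sand) / t(fractured limestone) = 4336/230.8 = 18.8

18.8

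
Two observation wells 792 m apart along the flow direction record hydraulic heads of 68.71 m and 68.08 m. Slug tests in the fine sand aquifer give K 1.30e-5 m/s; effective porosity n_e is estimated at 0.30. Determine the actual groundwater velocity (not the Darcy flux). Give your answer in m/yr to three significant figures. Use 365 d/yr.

Hydraulic gradient i = (68.71 − 68.08) / 792 = 0.63 / 792 = 7.955e-4
K = 1.30e-5 m/s × 86400 s/d = 1.123 m/d
Specific discharge q = 1.123 × 7.955e-4 = 8.935e-4 m/d
Seepage velocity v = q / n = 8.935e-4 / 0.30 = 0.002978 m/d
   = 0.002978 × 365 = 1.09 m/yr

1.09 m/yr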